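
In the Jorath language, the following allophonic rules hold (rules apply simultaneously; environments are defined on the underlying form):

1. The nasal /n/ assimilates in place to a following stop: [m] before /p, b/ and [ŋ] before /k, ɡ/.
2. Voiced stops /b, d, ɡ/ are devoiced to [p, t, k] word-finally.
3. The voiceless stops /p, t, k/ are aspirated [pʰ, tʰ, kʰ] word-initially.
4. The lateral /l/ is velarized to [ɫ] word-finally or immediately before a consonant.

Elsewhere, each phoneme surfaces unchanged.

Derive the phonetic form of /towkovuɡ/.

/t/ (word-initial) occurs word-initially → [tʰ] by rule 3.
/o/ (between /t/ and /w/): no rule targets it → [o].
/w/ (between /o/ and /k/) is unaffected → [w].
/k/ — between /w/ and /o/; rule 3 does not apply here → [k].
/o/ (between /k/ and /v/): no rule targets it → [o].
/v/ — not in any rule's target class → [v].
/u/ (between /v/ and /ɡ/): no rule targets it → [u].
/ɡ/ (word-final) occurs word-finally → [k] by rule 2.

[tʰowkovuk]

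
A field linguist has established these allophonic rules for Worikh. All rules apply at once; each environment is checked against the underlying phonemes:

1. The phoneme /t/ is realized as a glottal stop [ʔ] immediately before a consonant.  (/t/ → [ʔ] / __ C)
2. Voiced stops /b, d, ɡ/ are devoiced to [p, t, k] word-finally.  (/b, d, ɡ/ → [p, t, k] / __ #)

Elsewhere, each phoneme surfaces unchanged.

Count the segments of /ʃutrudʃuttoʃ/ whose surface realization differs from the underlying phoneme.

Segments that undergo a rule: /t/ → [ʔ] (rule 1); /t/ → [ʔ] (rule 1).
All other segments surface unchanged.

2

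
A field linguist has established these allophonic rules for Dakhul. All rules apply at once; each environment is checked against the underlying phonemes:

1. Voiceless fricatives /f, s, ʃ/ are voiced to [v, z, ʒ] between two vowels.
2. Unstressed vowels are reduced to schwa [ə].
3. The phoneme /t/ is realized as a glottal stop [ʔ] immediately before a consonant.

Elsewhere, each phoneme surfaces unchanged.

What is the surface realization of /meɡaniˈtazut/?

[məɡənəˈtazət]

/m/ — not in any rule's target class → [m].
/e/ meets the environment for rule 2 (in an unstressed syllable) → [ə].
/ɡ/ — not in any rule's target class → [ɡ].
/a/ (between /ɡ/ and /n/): in an unstressed syllable, so rule 2 applies → [ə].
/n/ (between /a/ and /i/): no rule targets it → [n].
/i/ — between /n/ and /t/, in an unstressed syllable — surfaces as [ə] (rule 2).
/t/ — between /i/ and /a/; rule 3 does not apply here → [t].
/a/ (between /t/ and /z/): rule 2 targets it, but not in an unstressed syllable → unchanged [a].
/z/ stays [z].
/u/ — between /z/ and /t/, in an unstressed syllable — surfaces as [ə] (rule 2).
/t/ (word-final) fails the environment for rule 3, so it stays [t].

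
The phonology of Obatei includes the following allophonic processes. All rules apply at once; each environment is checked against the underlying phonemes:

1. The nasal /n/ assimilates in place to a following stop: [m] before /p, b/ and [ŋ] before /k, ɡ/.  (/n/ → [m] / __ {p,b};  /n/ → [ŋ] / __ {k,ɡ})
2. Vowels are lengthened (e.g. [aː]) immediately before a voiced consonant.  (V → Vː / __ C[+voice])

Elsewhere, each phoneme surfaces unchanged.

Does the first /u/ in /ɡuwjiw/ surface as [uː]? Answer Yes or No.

Yes

/u/ (between /ɡ/ and /w/) occurs before a voiced consonant → [uː] by rule 2.
The actual realization is [uː], which matches [uː].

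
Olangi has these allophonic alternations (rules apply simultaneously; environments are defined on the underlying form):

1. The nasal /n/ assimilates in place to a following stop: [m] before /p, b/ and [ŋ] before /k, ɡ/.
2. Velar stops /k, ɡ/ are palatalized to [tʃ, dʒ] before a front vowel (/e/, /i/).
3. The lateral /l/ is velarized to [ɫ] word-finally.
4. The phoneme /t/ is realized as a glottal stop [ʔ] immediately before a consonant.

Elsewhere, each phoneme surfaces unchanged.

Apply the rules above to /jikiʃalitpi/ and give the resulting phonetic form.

/j/ stays [j].
/i/ (between /j/ and /k/): no rule targets it → [i].
/k/ — between /i/ and /i/, before a front vowel — surfaces as [tʃ] (rule 2).
/i/ (between /k/ and /ʃ/) is unaffected → [i].
/ʃ/ stays [ʃ].
/a/ stays [a].
/l/ (between /a/ and /i/) fails the environment for rule 3, so it stays [l].
/i/ — not in any rule's target class → [i].
/t/ meets the environment for rule 4 (immediately before a consonant) → [ʔ].
/p/ — not in any rule's target class → [p].
/i/ (word-final) is unaffected → [i].

[jitʃiʃaliʔpi]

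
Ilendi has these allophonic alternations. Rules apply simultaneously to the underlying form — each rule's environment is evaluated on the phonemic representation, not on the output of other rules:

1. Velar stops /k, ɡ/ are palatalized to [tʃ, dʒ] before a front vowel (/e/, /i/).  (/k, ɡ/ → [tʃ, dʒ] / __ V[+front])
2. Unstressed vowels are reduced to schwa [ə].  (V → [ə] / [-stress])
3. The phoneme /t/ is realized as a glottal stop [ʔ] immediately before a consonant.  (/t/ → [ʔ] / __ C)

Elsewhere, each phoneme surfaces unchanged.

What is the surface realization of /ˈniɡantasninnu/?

[ˈniɡəntəsnənnə]

/n/ (word-initial): no rule targets it → [n].
/i/ (between /n/ and /ɡ/) is in the target of rule 2 but the environment (in an unstressed syllable) is not met → [i].
/ɡ/ — between /i/ and /a/; rule 1 does not apply here → [ɡ].
/a/ (between /ɡ/ and /n/): in an unstressed syllable, so rule 2 applies → [ə].
/n/ (between /a/ and /t/) is unaffected → [n].
/t/ (between /n/ and /a/) fails the environment for rule 3, so it stays [t].
/a/ (between /t/ and /s/) occurs in an unstressed syllable → [ə] by rule 2.
/s/ (between /a/ and /n/): no rule targets it → [s].
/n/ (between /s/ and /i/) is unaffected → [n].
/i/ — between /n/ and /n/, in an unstressed syllable — surfaces as [ə] (rule 2).
/n/ (between /i/ and /n/): no rule targets it → [n].
/n/ (between /n/ and /u/): no rule targets it → [n].
/u/ meets the environment for rule 2 (in an unstressed syllable) → [ə].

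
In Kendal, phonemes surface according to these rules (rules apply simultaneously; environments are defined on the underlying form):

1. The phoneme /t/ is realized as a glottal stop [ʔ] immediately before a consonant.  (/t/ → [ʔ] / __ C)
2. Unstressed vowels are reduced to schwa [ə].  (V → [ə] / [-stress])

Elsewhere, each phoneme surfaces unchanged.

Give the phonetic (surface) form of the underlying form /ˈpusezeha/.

/p/ (word-initial): no rule targets it → [p].
/u/ (between /p/ and /s/) fails the environment for rule 2, so it stays [u].
/s/ — not in any rule's target class → [s].
/e/ meets the environment for rule 2 (in an unstressed syllable) → [ə].
/z/ — not in any rule's target class → [z].
Rule 2 applies to /e/ (between /z/ and /h/: in an unstressed syllable) → [ə].
/h/ stays [h].
/a/ (word-final): in an unstressed syllable, so rule 2 applies → [ə].

[ˈpusəzəhə]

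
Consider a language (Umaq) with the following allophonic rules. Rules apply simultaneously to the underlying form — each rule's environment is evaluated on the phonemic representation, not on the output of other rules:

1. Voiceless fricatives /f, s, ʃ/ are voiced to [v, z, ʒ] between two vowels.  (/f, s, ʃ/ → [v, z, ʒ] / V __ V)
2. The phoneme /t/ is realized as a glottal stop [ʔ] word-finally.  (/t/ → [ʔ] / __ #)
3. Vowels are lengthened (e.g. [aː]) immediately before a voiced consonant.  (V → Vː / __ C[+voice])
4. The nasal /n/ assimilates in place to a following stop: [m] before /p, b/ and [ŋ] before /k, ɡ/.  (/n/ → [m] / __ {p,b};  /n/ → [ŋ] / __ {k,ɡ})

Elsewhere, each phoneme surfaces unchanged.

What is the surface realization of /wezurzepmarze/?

/w/ — not in any rule's target class → [w].
/e/ (between /w/ and /z/) occurs before a voiced consonant → [eː] by rule 3.
/z/ stays [z].
/u/ (between /z/ and /r/) occurs before a voiced consonant → [uː] by rule 3.
/r/ stays [r].
/z/ (between /r/ and /e/): no rule targets it → [z].
/e/ (between /z/ and /p/) fails the environment for rule 3, so it stays [e].
/p/ (between /e/ and /m/): no rule targets it → [p].
/m/ — not in any rule's target class → [m].
/a/ — between /m/ and /r/, before a voiced consonant — surfaces as [aː] (rule 3).
/r/ stays [r].
/z/ — not in any rule's target class → [z].
/e/ (word-final) is in the target of rule 3 but the environment (before a voiced consonant) is not met → [e].

[weːzuːrzepmaːrze]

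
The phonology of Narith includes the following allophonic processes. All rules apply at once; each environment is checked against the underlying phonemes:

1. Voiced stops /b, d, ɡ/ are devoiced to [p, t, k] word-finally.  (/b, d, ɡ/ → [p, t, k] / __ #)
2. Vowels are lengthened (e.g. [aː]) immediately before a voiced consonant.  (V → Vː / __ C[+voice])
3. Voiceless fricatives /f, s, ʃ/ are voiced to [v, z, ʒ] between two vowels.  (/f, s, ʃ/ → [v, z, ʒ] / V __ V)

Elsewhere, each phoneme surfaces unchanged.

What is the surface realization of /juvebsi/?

[juːveːbsi]

/j/ (word-initial) is unaffected → [j].
/u/ meets the environment for rule 2 (before a voiced consonant) → [uː].
/v/ stays [v].
/e/ — between /v/ and /b/, before a voiced consonant — surfaces as [eː] (rule 2).
/b/ (between /e/ and /s/) is in the target of rule 1 but the environment (word-finally) is not met → [b].
/s/ (between /b/ and /i/) is in the target of rule 3 but the environment (between two vowels) is not met → [s].
/i/ — word-final; rule 2 does not apply here → [i].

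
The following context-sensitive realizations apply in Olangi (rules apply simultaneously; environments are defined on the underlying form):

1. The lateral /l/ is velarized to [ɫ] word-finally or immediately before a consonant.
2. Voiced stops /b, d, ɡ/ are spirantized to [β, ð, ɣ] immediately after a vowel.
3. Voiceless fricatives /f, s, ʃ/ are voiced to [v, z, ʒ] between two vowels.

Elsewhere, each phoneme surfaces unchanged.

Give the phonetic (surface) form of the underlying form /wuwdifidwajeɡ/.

[wuwdiviðwajeɣ]

/w/ (word-initial): no rule targets it → [w].
/u/ (between /w/ and /w/): no rule targets it → [u].
/w/ — not in any rule's target class → [w].
/d/ (between /w/ and /i/) is in the target of rule 2 but the environment (immediately after a vowel) is not met → [d].
/i/ stays [i].
/f/ — between /i/ and /i/, between two vowels — surfaces as [v] (rule 3).
/i/ (between /f/ and /d/) is unaffected → [i].
/d/ (between /i/ and /w/) occurs immediately after a vowel → [ð] by rule 2.
/w/ stays [w].
/a/ (between /w/ and /j/): no rule targets it → [a].
/j/ — not in any rule's target class → [j].
/e/ — not in any rule's target class → [e].
/ɡ/ — word-final, immediately after a vowel — surfaces as [ɣ] (rule 2).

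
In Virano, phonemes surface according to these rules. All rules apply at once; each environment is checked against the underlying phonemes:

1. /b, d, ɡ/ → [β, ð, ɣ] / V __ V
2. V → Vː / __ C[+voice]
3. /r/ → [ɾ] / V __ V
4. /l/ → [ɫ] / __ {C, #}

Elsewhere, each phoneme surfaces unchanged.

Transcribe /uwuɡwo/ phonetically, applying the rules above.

/u/ (word-initial) occurs before a voiced consonant → [uː] by rule 2.
/w/ stays [w].
/u/ (between /w/ and /ɡ/): before a voiced consonant, so rule 2 applies → [uː].
/ɡ/ — between /u/ and /w/; rule 1 does not apply here → [ɡ].
/w/ (between /ɡ/ and /o/): no rule targets it → [w].
/o/ (word-final): rule 2 targets it, but not before a voiced consonant → unchanged [o].

[uːwuːɡwo]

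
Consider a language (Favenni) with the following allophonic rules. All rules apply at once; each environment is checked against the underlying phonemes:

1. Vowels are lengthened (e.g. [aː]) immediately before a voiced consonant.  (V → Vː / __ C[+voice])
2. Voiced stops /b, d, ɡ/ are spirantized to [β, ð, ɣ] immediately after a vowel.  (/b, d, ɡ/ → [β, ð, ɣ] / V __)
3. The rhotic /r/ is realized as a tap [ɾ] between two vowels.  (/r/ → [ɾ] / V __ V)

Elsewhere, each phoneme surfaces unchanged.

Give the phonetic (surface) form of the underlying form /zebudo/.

[zeːβuːðo]

/z/ (word-initial): no rule targets it → [z].
/e/ (between /z/ and /b/): before a voiced consonant, so rule 1 applies → [eː].
Rule 2 applies to /b/ (between /e/ and /u/: immediately after a vowel) → [β].
/u/ — between /b/ and /d/, before a voiced consonant — surfaces as [uː] (rule 1).
Rule 2 applies to /d/ (between /u/ and /o/: immediately after a vowel) → [ð].
/o/ (word-final) fails the environment for rule 1, so it stays [o].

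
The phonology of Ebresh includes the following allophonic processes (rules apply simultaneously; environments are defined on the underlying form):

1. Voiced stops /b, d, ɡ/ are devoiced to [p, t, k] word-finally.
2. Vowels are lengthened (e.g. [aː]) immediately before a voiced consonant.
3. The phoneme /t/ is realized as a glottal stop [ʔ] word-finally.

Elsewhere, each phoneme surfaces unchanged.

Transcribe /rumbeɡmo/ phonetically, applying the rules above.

/r/ stays [r].
/u/ — between /r/ and /m/, before a voiced consonant — surfaces as [uː] (rule 2).
/m/ (between /u/ and /b/): no rule targets it → [m].
/b/ (between /m/ and /e/) fails the environment for rule 1, so it stays [b].
/e/ (between /b/ and /ɡ/) occurs before a voiced consonant → [eː] by rule 2.
/ɡ/ (between /e/ and /m/) is in the target of rule 1 but the environment (word-finally) is not met → [ɡ].
/m/ (between /ɡ/ and /o/): no rule targets it → [m].
/o/ — word-final; rule 2 does not apply here → [o].

[ruːmbeːɡmo]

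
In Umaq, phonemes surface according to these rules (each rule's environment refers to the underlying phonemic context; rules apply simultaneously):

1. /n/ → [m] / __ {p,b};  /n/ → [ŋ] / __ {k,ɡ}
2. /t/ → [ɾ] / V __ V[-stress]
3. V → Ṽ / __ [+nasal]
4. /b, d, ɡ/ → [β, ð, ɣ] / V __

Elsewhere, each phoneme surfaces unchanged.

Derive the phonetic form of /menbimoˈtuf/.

/m/ (word-initial) is unaffected → [m].
Rule 3 applies to /e/ (between /m/ and /n/: before a nasal consonant) → [ẽ].
/n/ — between /e/ and /b/, before a labial or velar stop — surfaces as [m] (rule 1).
/b/ (between /n/ and /i/) is in the target of rule 4 but the environment (immediately after a vowel) is not met → [b].
Rule 3 applies to /i/ (between /b/ and /m/: before a nasal consonant) → [ĩ].
/m/ (between /i/ and /o/): no rule targets it → [m].
/o/ (between /m/ and /t/) fails the environment for rule 3, so it stays [o].
/t/ (between /o/ and /u/) is in the target of rule 2 but the environment (between a vowel and a following unstressed vowel) is not met → [t].
/u/ (between /t/ and /f/) fails the environment for rule 3, so it stays [u].
/f/ (word-final): no rule targets it → [f].

[mẽmbĩmoˈtuf]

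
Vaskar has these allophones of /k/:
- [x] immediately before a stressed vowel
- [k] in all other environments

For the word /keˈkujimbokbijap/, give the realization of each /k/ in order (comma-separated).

[k], [x], [k]

Occurrence 1 (position 1): no conditioning environment matches → elsewhere allophone [k].
Occurrence 2 (position 3): immediately before a stressed vowel → [x].
Occurrence 3 (position 10): no conditioning environment matches → elsewhere allophone [k].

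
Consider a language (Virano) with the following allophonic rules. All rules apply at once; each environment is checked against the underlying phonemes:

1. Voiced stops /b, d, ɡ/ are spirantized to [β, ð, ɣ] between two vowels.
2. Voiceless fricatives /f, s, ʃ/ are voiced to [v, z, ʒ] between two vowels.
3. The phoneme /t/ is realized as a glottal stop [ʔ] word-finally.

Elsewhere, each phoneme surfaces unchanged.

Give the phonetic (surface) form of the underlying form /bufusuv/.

[buvuzuv]

/b/ (word-initial) is in the target of rule 1 but the environment (between two vowels) is not met → [b].
/u/ — not in any rule's target class → [u].
/f/ (between /u/ and /u/) occurs between two vowels → [v] by rule 2.
/u/ (between /f/ and /s/): no rule targets it → [u].
/s/ — between /u/ and /u/, between two vowels — surfaces as [z] (rule 2).
/u/ — not in any rule's target class → [u].
/v/ — not in any rule's target class → [v].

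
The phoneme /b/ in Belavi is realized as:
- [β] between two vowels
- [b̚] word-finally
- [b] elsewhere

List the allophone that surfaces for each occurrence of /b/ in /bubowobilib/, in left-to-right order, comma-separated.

Occurrence 1 (position 1): no conditioning environment matches → elsewhere allophone [b].
Occurrence 2 (position 3): between two vowels → [β].
Occurrence 3 (position 7): between two vowels → [β].
Occurrence 4 (position 11): word-finally → [b̚].

[b], [β], [β], [b̚]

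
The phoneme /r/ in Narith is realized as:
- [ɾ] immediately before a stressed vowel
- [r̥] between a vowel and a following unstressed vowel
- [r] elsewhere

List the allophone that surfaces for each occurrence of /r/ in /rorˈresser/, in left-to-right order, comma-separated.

Occurrence 1 (position 1): no conditioning environment matches → elsewhere allophone [r].
Occurrence 2 (position 3): no conditioning environment matches → elsewhere allophone [r].
Occurrence 3 (position 4): immediately before a stressed vowel → [ɾ].
Occurrence 4 (position 9): no conditioning environment matches → elsewhere allophone [r].

[r], [r], [ɾ], [r]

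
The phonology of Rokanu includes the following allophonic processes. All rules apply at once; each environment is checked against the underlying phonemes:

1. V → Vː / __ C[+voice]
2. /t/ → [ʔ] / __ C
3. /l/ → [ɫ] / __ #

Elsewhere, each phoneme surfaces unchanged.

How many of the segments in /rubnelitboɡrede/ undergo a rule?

Segments that undergo a rule: /u/ → [uː] (rule 1); /e/ → [eː] (rule 1); /t/ → [ʔ] (rule 2); /o/ → [oː] (rule 1); /e/ → [eː] (rule 1).
All other segments surface unchanged.

5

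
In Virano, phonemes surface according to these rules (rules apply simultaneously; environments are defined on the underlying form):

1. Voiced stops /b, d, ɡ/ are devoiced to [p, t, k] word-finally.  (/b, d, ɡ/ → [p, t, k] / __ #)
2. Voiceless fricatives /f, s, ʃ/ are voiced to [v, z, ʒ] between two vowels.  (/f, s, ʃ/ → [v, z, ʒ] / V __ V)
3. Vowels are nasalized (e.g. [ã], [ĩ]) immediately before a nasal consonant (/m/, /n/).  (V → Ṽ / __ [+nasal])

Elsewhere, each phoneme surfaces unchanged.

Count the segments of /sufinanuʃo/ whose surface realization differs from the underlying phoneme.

4

Segments that undergo a rule: /f/ → [v] (rule 2); /i/ → [ĩ] (rule 3); /a/ → [ã] (rule 3); /ʃ/ → [ʒ] (rule 2).
All other segments surface unchanged.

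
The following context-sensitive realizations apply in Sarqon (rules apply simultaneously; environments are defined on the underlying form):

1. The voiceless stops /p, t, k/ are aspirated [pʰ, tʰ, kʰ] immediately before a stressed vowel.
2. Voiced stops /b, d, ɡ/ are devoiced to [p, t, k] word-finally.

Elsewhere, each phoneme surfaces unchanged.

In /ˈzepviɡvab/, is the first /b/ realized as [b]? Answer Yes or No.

No

/b/ (word-final): word-finally, so rule 2 applies → [p].
The actual realization is [p], not [b].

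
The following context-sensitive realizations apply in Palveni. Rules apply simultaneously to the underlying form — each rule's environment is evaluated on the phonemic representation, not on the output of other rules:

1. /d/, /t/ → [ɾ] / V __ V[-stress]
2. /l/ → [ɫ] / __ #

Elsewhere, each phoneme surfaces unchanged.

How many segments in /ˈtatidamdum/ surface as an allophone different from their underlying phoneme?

2

Segments that undergo a rule: /t/ → [ɾ] (rule 1); /d/ → [ɾ] (rule 1).
All other segments surface unchanged.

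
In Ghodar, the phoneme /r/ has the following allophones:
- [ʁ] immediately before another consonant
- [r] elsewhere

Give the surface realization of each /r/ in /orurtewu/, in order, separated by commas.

[r], [ʁ]

Occurrence 1 (position 2): no conditioning environment matches → elsewhere allophone [r].
Occurrence 2 (position 4): immediately before another consonant → [ʁ].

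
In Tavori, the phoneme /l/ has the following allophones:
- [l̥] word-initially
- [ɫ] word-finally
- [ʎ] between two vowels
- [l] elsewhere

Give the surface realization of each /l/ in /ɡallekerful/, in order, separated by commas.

[l], [l], [ɫ]

Occurrence 1 (position 3): no conditioning environment matches → elsewhere allophone [l].
Occurrence 2 (position 4): no conditioning environment matches → elsewhere allophone [l].
Occurrence 3 (position 11): word-finally → [ɫ].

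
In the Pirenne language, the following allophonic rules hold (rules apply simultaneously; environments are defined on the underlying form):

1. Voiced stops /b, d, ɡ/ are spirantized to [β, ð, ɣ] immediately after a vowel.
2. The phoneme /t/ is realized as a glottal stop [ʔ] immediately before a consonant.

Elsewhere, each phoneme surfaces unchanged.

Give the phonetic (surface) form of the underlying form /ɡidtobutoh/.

/ɡ/ (word-initial) is in the target of rule 1 but the environment (immediately after a vowel) is not met → [ɡ].
/i/ stays [i].
/d/ (between /i/ and /t/): immediately after a vowel, so rule 1 applies → [ð].
/t/ — between /d/ and /o/; rule 2 does not apply here → [t].
/o/ (between /t/ and /b/): no rule targets it → [o].
/b/ (between /o/ and /u/) occurs immediately after a vowel → [β] by rule 1.
/u/ — not in any rule's target class → [u].
/t/ (between /u/ and /o/): rule 2 targets it, but not immediately before a consonant → unchanged [t].
/o/ stays [o].
/h/ stays [h].

[ɡiðtoβutoh]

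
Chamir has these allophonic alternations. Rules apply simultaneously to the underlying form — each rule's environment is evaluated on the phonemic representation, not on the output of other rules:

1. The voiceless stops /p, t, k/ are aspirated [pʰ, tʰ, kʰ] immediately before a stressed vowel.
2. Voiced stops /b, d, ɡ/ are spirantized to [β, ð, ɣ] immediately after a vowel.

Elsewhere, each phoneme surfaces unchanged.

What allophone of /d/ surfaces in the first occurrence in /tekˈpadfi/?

[ð]

/d/ meets the environment for rule 2 (immediately after a vowel) → [ð].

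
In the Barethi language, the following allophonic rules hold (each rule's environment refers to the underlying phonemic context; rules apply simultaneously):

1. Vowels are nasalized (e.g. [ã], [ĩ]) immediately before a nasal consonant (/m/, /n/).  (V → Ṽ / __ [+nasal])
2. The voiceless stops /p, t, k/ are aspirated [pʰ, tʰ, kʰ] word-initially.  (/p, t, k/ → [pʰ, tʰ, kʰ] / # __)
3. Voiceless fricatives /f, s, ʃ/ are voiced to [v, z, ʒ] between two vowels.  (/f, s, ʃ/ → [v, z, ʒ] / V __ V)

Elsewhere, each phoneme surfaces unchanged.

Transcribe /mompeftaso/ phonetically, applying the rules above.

/m/ — not in any rule's target class → [m].
/o/ meets the environment for rule 1 (before a nasal consonant) → [õ].
/m/ (between /o/ and /p/) is unaffected → [m].
/p/ (between /m/ and /e/): rule 2 targets it, but not word-initially → unchanged [p].
/e/ (between /p/ and /f/) fails the environment for rule 1, so it stays [e].
/f/ (between /e/ and /t/) fails the environment for rule 3, so it stays [f].
/t/ (between /f/ and /a/) is in the target of rule 2 but the environment (word-initially) is not met → [t].
/a/ — between /t/ and /s/; rule 1 does not apply here → [a].
/s/ (between /a/ and /o/) occurs between two vowels → [z] by rule 3.
/o/ (word-final) is in the target of rule 1 but the environment (before a nasal consonant) is not met → [o].

[mõmpeftazo]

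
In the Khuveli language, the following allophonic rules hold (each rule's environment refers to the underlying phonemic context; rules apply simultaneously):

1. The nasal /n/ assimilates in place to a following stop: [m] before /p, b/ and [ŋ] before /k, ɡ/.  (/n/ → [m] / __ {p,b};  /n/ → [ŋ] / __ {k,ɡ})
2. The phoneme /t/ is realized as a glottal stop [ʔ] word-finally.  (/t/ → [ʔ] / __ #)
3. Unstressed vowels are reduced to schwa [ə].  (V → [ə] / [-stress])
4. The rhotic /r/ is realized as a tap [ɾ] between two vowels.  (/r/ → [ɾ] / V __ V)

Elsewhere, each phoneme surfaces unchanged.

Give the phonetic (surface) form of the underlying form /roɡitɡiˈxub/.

[rəɡətɡəˈxub]

/r/ (word-initial): rule 4 targets it, but not between two vowels → unchanged [r].
/o/ (between /r/ and /ɡ/) occurs in an unstressed syllable → [ə] by rule 3.
/i/ — between /ɡ/ and /t/, in an unstressed syllable — surfaces as [ə] (rule 3).
/t/ — between /i/ and /ɡ/; rule 2 does not apply here → [t].
/i/ — between /ɡ/ and /x/, in an unstressed syllable — surfaces as [ə] (rule 3).
/u/ (between /x/ and /b/) is in the target of rule 3 but the environment (in an unstressed syllable) is not met → [u].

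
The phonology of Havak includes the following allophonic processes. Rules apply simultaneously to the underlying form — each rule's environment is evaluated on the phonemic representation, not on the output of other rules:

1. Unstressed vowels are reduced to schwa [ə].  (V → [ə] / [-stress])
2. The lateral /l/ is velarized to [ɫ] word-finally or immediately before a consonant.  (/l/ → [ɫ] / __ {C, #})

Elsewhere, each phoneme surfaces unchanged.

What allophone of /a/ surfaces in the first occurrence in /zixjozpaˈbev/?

/a/ meets the environment for rule 1 (in an unstressed syllable) → [ə].

[ə]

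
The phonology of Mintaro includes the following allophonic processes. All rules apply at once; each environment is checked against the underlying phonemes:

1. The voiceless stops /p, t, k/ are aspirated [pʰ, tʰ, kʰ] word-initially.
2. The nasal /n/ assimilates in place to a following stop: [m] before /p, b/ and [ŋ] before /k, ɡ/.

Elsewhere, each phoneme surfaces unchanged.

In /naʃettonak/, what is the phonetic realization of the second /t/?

[t]

/t/ (between /t/ and /o/) is in the target of rule 1 but the environment (word-initially) is not met → [t].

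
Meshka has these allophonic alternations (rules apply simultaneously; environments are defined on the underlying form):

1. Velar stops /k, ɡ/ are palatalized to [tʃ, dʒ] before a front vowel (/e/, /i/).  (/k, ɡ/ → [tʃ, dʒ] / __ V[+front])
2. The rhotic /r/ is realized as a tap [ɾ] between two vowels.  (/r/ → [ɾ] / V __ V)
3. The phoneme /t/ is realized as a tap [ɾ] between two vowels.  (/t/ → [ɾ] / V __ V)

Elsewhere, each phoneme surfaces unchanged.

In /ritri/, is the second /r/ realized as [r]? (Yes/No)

Yes

/r/ — between /t/ and /i/; rule 2 does not apply here → [r].
The actual realization is [r], which matches [r].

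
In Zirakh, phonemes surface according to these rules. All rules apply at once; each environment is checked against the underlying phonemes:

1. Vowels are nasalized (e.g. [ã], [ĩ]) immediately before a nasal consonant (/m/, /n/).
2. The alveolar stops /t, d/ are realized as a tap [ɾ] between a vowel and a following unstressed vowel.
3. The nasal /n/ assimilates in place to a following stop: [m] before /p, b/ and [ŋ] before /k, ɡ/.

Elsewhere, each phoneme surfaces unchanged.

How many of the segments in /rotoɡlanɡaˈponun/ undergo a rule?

Segments that undergo a rule: /t/ → [ɾ] (rule 2); /a/ → [ã] (rule 1); /n/ → [ŋ] (rule 3); /o/ → [õ] (rule 1); /u/ → [ũ] (rule 1).
All other segments surface unchanged.

5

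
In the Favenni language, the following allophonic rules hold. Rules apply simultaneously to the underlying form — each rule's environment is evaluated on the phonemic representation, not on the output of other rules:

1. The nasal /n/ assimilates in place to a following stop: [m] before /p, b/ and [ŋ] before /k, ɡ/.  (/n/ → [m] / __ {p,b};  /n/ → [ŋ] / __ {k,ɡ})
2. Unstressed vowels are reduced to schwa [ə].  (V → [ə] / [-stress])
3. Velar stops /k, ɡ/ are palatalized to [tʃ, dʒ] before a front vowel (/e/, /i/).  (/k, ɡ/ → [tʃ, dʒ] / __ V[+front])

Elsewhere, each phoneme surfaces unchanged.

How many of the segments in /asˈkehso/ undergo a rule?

3

Segments that undergo a rule: /a/ → [ə] (rule 2); /k/ → [tʃ] (rule 3); /o/ → [ə] (rule 2).
All other segments surface unchanged.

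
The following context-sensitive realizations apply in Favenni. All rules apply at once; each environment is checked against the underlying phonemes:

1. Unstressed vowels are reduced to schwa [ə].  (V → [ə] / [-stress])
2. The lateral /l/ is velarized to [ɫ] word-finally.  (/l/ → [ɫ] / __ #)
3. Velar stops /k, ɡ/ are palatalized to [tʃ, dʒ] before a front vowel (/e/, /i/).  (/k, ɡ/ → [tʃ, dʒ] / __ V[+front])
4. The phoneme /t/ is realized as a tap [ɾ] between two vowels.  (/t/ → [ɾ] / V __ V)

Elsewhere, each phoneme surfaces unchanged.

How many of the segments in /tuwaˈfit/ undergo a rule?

2

Segments that undergo a rule: /u/ → [ə] (rule 1); /a/ → [ə] (rule 1).
All other segments surface unchanged.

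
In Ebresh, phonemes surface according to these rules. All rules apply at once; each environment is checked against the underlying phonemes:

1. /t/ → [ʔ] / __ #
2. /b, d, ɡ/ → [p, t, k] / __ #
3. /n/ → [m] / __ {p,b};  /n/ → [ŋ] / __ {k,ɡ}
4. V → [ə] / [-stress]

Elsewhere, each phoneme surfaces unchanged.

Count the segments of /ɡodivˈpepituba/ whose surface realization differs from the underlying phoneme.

5

Segments that undergo a rule: /o/ → [ə] (rule 4); /i/ → [ə] (rule 4); /i/ → [ə] (rule 4); /u/ → [ə] (rule 4); /a/ → [ə] (rule 4).
All other segments surface unchanged.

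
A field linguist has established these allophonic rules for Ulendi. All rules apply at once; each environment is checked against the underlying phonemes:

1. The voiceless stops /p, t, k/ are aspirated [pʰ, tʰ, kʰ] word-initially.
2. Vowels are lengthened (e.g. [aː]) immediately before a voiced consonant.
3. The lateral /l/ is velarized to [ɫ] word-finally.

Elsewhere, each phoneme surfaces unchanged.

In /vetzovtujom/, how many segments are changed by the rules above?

Segments that undergo a rule: /o/ → [oː] (rule 2); /u/ → [uː] (rule 2); /o/ → [oː] (rule 2).
All other segments surface unchanged.

3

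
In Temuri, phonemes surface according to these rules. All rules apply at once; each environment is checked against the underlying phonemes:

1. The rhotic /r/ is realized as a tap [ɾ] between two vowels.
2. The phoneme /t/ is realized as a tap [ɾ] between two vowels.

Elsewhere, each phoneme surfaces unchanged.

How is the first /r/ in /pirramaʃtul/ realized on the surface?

[r]

/r/ (between /i/ and /r/) is in the target of rule 1 but the environment (between two vowels) is not met → [r].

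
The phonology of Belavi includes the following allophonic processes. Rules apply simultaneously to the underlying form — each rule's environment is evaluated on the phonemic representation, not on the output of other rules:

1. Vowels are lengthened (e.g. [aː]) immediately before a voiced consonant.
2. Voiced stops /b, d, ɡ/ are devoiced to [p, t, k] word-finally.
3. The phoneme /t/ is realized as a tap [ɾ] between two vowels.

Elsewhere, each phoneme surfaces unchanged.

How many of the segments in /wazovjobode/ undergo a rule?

Segments that undergo a rule: /a/ → [aː] (rule 1); /o/ → [oː] (rule 1); /o/ → [oː] (rule 1); /o/ → [oː] (rule 1).
All other segments surface unchanged.

4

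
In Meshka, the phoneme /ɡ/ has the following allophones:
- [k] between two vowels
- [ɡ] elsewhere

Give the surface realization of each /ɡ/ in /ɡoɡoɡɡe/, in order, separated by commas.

Occurrence 1 (position 1): no conditioning environment matches → elsewhere allophone [ɡ].
Occurrence 2 (position 3): between two vowels → [k].
Occurrence 3 (position 5): no conditioning environment matches → elsewhere allophone [ɡ].
Occurrence 4 (position 6): no conditioning environment matches → elsewhere allophone [ɡ].

[ɡ], [k], [ɡ], [ɡ]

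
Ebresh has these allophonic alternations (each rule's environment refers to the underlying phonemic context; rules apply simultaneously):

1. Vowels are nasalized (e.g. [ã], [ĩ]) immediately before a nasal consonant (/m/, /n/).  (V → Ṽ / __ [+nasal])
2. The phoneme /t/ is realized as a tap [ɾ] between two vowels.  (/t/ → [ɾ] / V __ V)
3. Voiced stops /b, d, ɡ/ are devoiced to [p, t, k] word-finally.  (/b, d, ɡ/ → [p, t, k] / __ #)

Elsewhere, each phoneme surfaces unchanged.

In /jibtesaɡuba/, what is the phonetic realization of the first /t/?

/t/ (between /b/ and /e/): rule 2 targets it, but not between two vowels → unchanged [t].

[t]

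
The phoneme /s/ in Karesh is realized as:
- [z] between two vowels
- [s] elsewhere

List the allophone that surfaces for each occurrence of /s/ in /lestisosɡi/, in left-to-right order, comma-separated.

[s], [z], [s]

Occurrence 1 (position 3): no conditioning environment matches → elsewhere allophone [s].
Occurrence 2 (position 6): between two vowels → [z].
Occurrence 3 (position 8): no conditioning environment matches → elsewhere allophone [s].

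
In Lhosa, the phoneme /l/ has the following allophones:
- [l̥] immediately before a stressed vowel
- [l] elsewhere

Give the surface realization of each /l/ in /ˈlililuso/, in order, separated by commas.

[l̥], [l], [l]

Occurrence 1 (position 1): immediately before a stressed vowel → [l̥].
Occurrence 2 (position 3): no conditioning environment matches → elsewhere allophone [l].
Occurrence 3 (position 5): no conditioning environment matches → elsewhere allophone [l].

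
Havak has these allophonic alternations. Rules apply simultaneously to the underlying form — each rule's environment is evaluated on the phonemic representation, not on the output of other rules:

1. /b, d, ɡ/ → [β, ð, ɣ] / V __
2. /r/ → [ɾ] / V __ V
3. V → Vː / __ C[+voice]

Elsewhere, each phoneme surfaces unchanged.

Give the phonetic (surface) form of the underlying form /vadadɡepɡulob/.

[vaːðaːðɡepɡuːloːβ]

/a/ (between /v/ and /d/) occurs before a voiced consonant → [aː] by rule 3.
/d/ — between /a/ and /a/, immediately after a vowel — surfaces as [ð] (rule 1).
Rule 3 applies to /a/ (between /d/ and /d/: before a voiced consonant) → [aː].
/d/ meets the environment for rule 1 (immediately after a vowel) → [ð].
/ɡ/ (between /d/ and /e/): rule 1 targets it, but not immediately after a vowel → unchanged [ɡ].
/e/ (between /ɡ/ and /p/) fails the environment for rule 3, so it stays [e].
/ɡ/ (between /p/ and /u/) is in the target of rule 1 but the environment (immediately after a vowel) is not met → [ɡ].
/u/ — between /ɡ/ and /l/, before a voiced consonant — surfaces as [uː] (rule 3).
/o/ — between /l/ and /b/, before a voiced consonant — surfaces as [oː] (rule 3).
/b/ (word-final): immediately after a vowel, so rule 1 applies → [β].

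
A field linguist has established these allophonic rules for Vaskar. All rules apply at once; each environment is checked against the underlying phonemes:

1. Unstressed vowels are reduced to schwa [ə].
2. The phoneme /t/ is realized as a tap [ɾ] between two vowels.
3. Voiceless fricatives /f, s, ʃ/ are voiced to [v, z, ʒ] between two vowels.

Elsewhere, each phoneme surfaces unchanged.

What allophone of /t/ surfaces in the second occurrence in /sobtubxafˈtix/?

/t/ (between /f/ and /i/) fails the environment for rule 2, so it stays [t].

[t]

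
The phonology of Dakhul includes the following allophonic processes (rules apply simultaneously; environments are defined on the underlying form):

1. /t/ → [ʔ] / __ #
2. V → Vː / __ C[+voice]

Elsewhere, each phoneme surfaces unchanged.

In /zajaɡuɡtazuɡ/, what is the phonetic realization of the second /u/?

[uː]

Rule 2 applies to /u/ (between /z/ and /ɡ/: before a voiced consonant) → [uː].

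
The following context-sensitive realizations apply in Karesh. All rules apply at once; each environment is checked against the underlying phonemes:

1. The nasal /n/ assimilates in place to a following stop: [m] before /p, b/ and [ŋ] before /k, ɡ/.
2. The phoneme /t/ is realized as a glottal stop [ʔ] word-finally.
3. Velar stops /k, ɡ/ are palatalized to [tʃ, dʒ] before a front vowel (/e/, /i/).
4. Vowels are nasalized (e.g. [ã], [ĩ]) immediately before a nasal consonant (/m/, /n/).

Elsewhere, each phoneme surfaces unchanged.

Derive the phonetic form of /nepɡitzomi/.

[nepdʒitzõmi]

/n/ (word-initial): rule 1 targets it, but not before a labial or velar stop → unchanged [n].
/e/ (between /n/ and /p/) fails the environment for rule 4, so it stays [e].
/p/ (between /e/ and /ɡ/) is unaffected → [p].
/ɡ/ meets the environment for rule 3 (before a front vowel) → [dʒ].
/i/ (between /ɡ/ and /t/) fails the environment for rule 4, so it stays [i].
/t/ (between /i/ and /z/): rule 2 targets it, but not word-finally → unchanged [t].
/z/ stays [z].
/o/ (between /z/ and /m/): before a nasal consonant, so rule 4 applies → [õ].
/m/ (between /o/ and /i/) is unaffected → [m].
/i/ (word-final): rule 4 targets it, but not before a nasal consonant → unchanged [i].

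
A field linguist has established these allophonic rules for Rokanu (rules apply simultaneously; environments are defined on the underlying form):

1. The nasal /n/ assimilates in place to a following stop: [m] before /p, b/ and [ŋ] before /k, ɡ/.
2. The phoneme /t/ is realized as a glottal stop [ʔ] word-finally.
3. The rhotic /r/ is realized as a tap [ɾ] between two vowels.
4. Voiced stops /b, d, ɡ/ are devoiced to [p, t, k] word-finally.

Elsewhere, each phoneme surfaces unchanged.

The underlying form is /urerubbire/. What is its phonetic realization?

[uɾeɾubbiɾe]

/u/ stays [u].
Rule 3 applies to /r/ (between /u/ and /e/: between two vowels) → [ɾ].
/e/ — not in any rule's target class → [e].
/r/ — between /e/ and /u/, between two vowels — surfaces as [ɾ] (rule 3).
/u/ (between /r/ and /b/) is unaffected → [u].
/b/ (between /u/ and /b/): rule 4 targets it, but not word-finally → unchanged [b].
/b/ — between /b/ and /i/; rule 4 does not apply here → [b].
/i/ (between /b/ and /r/): no rule targets it → [i].
/r/ meets the environment for rule 3 (between two vowels) → [ɾ].
/e/ (word-final) is unaffected → [e].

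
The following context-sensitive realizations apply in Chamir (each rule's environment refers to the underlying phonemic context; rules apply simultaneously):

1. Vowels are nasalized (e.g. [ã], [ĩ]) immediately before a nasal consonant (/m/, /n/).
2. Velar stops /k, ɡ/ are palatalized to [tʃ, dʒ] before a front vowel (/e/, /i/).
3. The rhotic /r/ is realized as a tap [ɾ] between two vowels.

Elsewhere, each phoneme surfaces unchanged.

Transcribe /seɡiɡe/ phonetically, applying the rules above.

[sedʒidʒe]

/s/ (word-initial): no rule targets it → [s].
/e/ (between /s/ and /ɡ/): rule 1 targets it, but not before a nasal consonant → unchanged [e].
Rule 2 applies to /ɡ/ (between /e/ and /i/: before a front vowel) → [dʒ].
/i/ (between /ɡ/ and /ɡ/) is in the target of rule 1 but the environment (before a nasal consonant) is not met → [i].
Rule 2 applies to /ɡ/ (between /i/ and /e/: before a front vowel) → [dʒ].
/e/ — word-final; rule 1 does not apply here → [e].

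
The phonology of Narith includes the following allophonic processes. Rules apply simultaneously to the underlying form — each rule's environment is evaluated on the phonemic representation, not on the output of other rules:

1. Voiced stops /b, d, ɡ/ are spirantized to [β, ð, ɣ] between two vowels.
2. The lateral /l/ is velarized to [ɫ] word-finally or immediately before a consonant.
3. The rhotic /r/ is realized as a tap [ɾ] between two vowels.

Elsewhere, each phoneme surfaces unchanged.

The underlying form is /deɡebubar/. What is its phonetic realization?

/d/ (word-initial) is in the target of rule 1 but the environment (between two vowels) is not met → [d].
Rule 1 applies to /ɡ/ (between /e/ and /e/: between two vowels) → [ɣ].
/b/ meets the environment for rule 1 (between two vowels) → [β].
/b/ (between /u/ and /a/): between two vowels, so rule 1 applies → [β].
/r/ (word-final) fails the environment for rule 3, so it stays [r].

[deɣeβuβar]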